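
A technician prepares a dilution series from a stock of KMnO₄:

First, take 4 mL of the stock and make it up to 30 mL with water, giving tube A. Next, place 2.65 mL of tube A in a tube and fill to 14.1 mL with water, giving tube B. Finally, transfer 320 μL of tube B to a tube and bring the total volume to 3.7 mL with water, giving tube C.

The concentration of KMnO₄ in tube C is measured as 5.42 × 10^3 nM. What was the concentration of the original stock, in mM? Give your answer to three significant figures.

2.50 mM

Step 1: 4 mL brought to 30 mL → factor 30/4 = 7.5
Step 2: 2.65 mL brought to 14.1 mL → factor 14.1/2.65 = 5.3208
Step 3: 320 μL brought to 3.7 mL → factor 3700/320 = 11.562
Overall dilution factor = 7.5 × 5.3208 × 11.562 = 461.41
Stock = 5.42 × 10^3 nM × 461.41 = 2.501 × 10^6 nM = 2.50 mM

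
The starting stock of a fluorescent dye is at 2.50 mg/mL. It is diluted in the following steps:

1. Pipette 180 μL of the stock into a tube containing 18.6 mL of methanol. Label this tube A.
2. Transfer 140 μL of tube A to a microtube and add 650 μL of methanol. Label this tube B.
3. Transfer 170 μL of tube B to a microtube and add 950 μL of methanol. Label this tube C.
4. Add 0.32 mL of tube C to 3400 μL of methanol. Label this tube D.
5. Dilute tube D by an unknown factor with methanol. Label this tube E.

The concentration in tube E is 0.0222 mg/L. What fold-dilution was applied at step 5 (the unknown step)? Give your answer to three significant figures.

2.50-fold

Step 1: 180 μL + 18.6 mL = 18780 μL total → factor 18780/180 = 104.33
Step 2: 140 μL + 650 μL = 790 μL total → factor 790/140 = 5.6429
Step 3: 170 μL + 950 μL = 1120 μL total → factor 1120/170 = 6.5882
Step 4: 0.32 mL + 3400 μL = 3.72 mL total → factor 3.72/0.32 = 11.625
Step 5: unknown factor x
Product of known-step factors = 45090
Overall factor = 2.50 mg/mL / (0.0222 mg/L) = 1.1261 × 10^5
x = 1.1261 × 10^5 / 45090 = 2.50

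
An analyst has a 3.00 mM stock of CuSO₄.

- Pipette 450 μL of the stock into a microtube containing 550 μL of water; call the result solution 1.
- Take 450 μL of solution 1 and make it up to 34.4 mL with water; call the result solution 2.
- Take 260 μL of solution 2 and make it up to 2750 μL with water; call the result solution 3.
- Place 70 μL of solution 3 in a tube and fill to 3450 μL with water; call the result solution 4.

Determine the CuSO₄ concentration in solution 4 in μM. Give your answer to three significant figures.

Step 1: 450 μL + 550 μL = 1000 μL total → factor 1000/450 = 2.2222
Step 2: 450 μL brought to 34.4 mL → factor 34400/450 = 76.444
Step 3: 260 μL brought to 2750 μL → factor 2750/260 = 10.577
Step 4: 70 μL brought to 3450 μL → factor 3450/70 = 49.286
Overall dilution factor = 2.2222 × 76.444 × 10.577 × 49.286 = 88555
Final = 3.00 mM / 88555 = 3.388 × 10^-5 mM = 0.0339 μM

0.0339 μM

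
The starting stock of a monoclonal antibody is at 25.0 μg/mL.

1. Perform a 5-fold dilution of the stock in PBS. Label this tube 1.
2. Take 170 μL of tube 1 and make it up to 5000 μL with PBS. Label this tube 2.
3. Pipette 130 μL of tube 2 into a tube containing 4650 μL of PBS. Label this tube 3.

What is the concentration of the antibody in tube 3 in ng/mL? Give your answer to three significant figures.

Step 1: 5-fold → factor 5
Step 2: 170 μL brought to 5000 μL → factor 5000/170 = 29.412
Step 3: 130 μL + 4650 μL = 4780 μL total → factor 4780/130 = 36.769
Overall dilution factor = 5 × 29.412 × 36.769 = 5407.2
Final = 25.0 μg/mL / 5407.2 = 0.004623 μg/mL = 4.62 ng/mL

4.62 ng/mL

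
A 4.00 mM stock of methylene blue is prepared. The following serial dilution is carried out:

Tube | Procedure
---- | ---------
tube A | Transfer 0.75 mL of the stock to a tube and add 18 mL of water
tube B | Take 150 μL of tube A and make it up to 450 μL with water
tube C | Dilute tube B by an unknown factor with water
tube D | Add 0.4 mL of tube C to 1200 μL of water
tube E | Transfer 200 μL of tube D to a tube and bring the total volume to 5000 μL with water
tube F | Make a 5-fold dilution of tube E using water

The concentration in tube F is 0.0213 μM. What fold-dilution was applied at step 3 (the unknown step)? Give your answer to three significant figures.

5.01-fold

Step 1: 0.75 mL + 18 mL = 18.75 mL total → factor 18.75/0.75 = 25
Step 2: 150 μL brought to 450 μL → factor 450/150 = 3
Step 3: unknown factor x
Step 4: 0.4 mL + 1200 μL = 1.6 mL total → factor 1.6/0.4 = 4
Step 5: 200 μL brought to 5000 μL → factor 5000/200 = 25
Step 6: 5-fold → factor 5
Product of known-step factors = 37500
Overall factor = 4.00 mM / (0.0213 μM) = 1.8779 × 10^5
x = 1.8779 × 10^5 / 37500 = 5.01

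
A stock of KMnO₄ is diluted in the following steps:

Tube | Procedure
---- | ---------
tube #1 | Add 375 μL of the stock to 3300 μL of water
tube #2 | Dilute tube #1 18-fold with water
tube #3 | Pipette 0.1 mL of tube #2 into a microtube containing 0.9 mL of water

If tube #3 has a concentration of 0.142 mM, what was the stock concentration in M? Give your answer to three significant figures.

Step 1: 375 μL + 3300 μL = 3675 μL total → factor 3675/375 = 9.8
Step 2: 18-fold → factor 18
Step 3: 0.1 mL + 0.9 mL = 1 mL total → factor 1/0.1 = 10
Overall dilution factor = 9.8 × 18 × 10 = 1764
Stock = 0.142 mM × 1764 = 250.5 mM = 0.250 M

0.250 M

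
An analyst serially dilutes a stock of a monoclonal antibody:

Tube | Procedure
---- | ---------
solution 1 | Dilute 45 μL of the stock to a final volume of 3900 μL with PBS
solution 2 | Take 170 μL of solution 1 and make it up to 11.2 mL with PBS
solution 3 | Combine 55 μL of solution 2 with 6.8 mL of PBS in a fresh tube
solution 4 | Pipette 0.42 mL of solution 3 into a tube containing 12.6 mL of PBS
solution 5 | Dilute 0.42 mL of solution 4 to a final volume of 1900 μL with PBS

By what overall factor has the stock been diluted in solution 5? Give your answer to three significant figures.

Step 1: 45 μL brought to 3900 μL → factor 3900/45 = 86.667
Step 2: 170 μL brought to 11.2 mL → factor 11200/170 = 65.882
Step 3: 55 μL + 6.8 mL = 6855 μL total → factor 6855/55 = 124.64
Step 4: 0.42 mL + 12.6 mL = 13.02 mL total → factor 13.02/0.42 = 31
Step 5: 0.42 mL brought to 1900 μL → factor 1.9/0.42 = 4.5238
Overall dilution factor = 86.667 × 65.882 × 124.64 × 31 × 4.5238 = 9.98 × 10^7

9.98 × 10^7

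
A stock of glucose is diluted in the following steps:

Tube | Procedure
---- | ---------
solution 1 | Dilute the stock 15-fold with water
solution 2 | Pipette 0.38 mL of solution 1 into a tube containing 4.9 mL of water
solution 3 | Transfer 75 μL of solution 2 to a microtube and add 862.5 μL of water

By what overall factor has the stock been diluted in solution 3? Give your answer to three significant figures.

2.61 × 10^3

Step 1: 15-fold → factor 15
Step 2: 0.38 mL + 4.9 mL = 5.28 mL total → factor 5.28/0.38 = 13.895
Step 3: 75 μL + 862.5 μL = 937.5 μL total → factor 937.5/75 = 12.5
Overall dilution factor = 15 × 13.895 × 12.5 = 2605.3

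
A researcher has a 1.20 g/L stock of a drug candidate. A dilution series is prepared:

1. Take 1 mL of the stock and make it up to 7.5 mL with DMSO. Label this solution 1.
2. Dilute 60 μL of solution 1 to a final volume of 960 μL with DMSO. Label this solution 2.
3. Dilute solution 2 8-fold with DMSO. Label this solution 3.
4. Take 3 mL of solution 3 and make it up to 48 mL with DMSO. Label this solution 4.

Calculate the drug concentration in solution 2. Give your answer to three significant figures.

0.0100 g/L

Step 1: 1 mL brought to 7.5 mL → factor 7.5/1 = 7.5
Step 2: 60 μL brought to 960 μL → factor 960/60 = 16
Dilution factor through solution 2 = 7.5 × 16 = 120
[solution 2] = 1.20 g/L / 120 = 0.0100 g/L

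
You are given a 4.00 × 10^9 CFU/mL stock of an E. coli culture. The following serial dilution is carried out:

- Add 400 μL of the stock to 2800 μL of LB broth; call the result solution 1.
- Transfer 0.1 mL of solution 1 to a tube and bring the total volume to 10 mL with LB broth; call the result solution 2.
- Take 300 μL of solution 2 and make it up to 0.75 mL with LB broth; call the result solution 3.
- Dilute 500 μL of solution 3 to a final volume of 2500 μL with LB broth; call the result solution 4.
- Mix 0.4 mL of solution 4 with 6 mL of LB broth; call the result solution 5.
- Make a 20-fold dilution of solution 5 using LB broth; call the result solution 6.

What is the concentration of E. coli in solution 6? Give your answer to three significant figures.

Step 1: 400 μL + 2800 μL = 3200 μL total → factor 3200/400 = 8
Step 2: 0.1 mL brought to 10 mL → factor 10/0.1 = 100
Step 3: 300 μL brought to 0.75 mL → factor 750/300 = 2.5
Step 4: 500 μL brought to 2500 μL → factor 2500/500 = 5
Step 5: 0.4 mL + 6 mL = 6.4 mL total → factor 6.4/0.4 = 16
Step 6: 20-fold → factor 20
Overall dilution factor = 8 × 100 × 2.5 × 5 × 16 × 20 = 3.2 × 10^6
Final = 4.00 × 10^9 CFU/mL / 3.2 × 10^6 = 1.25 × 10^3 CFU/mL

1.25 × 10^3 CFU/mL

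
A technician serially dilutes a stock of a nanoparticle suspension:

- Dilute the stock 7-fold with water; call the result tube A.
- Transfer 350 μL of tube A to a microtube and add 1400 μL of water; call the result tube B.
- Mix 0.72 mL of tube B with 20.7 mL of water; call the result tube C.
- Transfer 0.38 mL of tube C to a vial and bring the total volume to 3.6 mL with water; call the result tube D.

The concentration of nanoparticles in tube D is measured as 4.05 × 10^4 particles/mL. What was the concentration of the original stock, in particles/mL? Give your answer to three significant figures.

Step 1: 7-fold → factor 7
Step 2: 350 μL + 1400 μL = 1750 μL total → factor 1750/350 = 5
Step 3: 0.72 mL + 20.7 mL = 21.42 mL total → factor 21.42/0.72 = 29.75
Step 4: 0.38 mL brought to 3.6 mL → factor 3.6/0.38 = 9.4737
Overall dilution factor = 7 × 5 × 29.75 × 9.4737 = 9864.5
Stock = 4.05 × 10^4 particles/mL × 9864.5 = 4.00 × 10^8 particles/mL

4.00 × 10^8 particles/mL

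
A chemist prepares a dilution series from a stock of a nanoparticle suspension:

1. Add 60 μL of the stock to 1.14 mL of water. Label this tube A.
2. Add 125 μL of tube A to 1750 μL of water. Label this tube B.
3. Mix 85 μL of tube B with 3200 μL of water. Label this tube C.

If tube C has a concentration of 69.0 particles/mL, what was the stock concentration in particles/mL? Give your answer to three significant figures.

Step 1: 60 μL + 1.14 mL = 1200 μL total → factor 1200/60 = 20
Step 2: 125 μL + 1750 μL = 1875 μL total → factor 1875/125 = 15
Step 3: 85 μL + 3200 μL = 3285 μL total → factor 3285/85 = 38.647
Overall dilution factor = 20 × 15 × 38.647 = 11594
Stock = 69.0 particles/mL × 11594 = 8.00 × 10^5 particles/mL

8.00 × 10^5 particles/mL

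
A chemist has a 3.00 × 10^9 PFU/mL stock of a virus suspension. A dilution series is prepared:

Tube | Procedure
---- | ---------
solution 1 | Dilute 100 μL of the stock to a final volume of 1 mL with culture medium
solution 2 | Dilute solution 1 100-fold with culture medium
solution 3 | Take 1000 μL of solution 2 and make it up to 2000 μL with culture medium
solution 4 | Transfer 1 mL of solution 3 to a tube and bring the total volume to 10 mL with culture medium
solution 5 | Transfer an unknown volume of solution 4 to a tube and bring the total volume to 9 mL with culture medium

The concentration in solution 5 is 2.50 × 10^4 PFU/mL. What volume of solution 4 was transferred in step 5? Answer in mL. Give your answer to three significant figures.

1.50 mL

Step 1: 100 μL brought to 1 mL → factor 1000/100 = 10
Step 2: 100-fold → factor 100
Step 3: 1000 μL brought to 2000 μL → factor 2000/1000 = 2
Step 4: 1 mL brought to 10 mL → factor 10/1 = 10
Step 5: v brought to 9 mL → factor = 9 mL/v
Product of known-step factors = 20000
Overall factor = 3.00 × 10^9 PFU/mL / (2.50 × 10^4 PFU/mL) = 1.2 × 10^5
Step-5 factor = 1.2 × 10^5 / 20000 = 6
v = 9 mL / 6 = 1.50 mL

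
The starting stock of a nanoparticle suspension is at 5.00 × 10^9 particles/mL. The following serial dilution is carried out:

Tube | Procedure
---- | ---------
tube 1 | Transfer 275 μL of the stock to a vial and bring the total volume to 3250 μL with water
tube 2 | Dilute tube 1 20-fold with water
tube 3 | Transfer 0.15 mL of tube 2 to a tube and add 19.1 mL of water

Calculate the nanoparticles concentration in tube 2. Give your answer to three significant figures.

Step 1: 275 μL brought to 3250 μL → factor 3250/275 = 11.818
Step 2: 20-fold → factor 20
Dilution factor through tube 2 = 11.818 × 20 = 236.36
[tube 2] = 5.00 × 10^9 particles/mL / 236.36 = 2.12 × 10^7 particles/mL

2.12 × 10^7 particles/mL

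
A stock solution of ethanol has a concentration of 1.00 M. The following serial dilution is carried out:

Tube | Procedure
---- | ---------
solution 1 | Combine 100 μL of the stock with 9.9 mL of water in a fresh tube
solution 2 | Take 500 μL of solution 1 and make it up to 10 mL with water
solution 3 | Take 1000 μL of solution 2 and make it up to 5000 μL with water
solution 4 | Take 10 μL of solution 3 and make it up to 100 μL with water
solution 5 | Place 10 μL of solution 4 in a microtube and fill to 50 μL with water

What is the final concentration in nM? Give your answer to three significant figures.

2.00 × 10^3 nM

Step 1: 100 μL + 9.9 mL = 10000 μL total → factor 10000/100 = 100
Step 2: 500 μL brought to 10 mL → factor 10000/500 = 20
Step 3: 1000 μL brought to 5000 μL → factor 5000/1000 = 5
Step 4: 10 μL brought to 100 μL → factor 100/10 = 10
Step 5: 10 μL brought to 50 μL → factor 50/10 = 5
Overall dilution factor = 100 × 20 × 5 × 10 × 5 = 5 × 10^5
Final = 1.00 M / 5 × 10^5 = 2.000 × 10^-6 M = 2.00 × 10^3 nM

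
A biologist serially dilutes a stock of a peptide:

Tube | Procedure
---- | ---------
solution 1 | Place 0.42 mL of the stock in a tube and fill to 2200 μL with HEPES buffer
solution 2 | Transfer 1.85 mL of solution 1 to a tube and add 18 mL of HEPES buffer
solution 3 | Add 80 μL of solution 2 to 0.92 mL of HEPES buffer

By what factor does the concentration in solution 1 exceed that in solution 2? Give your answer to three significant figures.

Step 1: 0.42 mL brought to 2200 μL → factor 2.2/0.42 = 5.2381
Step 2: 1.85 mL + 18 mL = 19.85 mL total → factor 19.85/1.85 = 10.73
Dilution factor to solution 1 = 5.2381; to solution 2 = 56.203
[solution 1]/[solution 2] = (factor to solution 2)/(factor to solution 1) = 56.203/5.2381 = 10.7

10.7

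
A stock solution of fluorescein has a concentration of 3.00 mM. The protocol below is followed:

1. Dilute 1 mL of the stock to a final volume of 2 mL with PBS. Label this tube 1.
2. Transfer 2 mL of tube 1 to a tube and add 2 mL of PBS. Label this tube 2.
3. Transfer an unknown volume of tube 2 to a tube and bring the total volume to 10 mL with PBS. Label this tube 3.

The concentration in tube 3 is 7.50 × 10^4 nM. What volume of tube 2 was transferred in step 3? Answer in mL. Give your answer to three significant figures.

1.00 mL

Step 1: 1 mL brought to 2 mL → factor 2/1 = 2
Step 2: 2 mL + 2 mL = 4 mL total → factor 4/2 = 2
Step 3: v brought to 10 mL → factor = 10 mL/v
Product of known-step factors = 4
Overall factor = 3.00 mM / (7.50 × 10^4 nM) = 40
Step-3 factor = 40 / 4 = 10
v = 10 mL / 10 = 1.00 mL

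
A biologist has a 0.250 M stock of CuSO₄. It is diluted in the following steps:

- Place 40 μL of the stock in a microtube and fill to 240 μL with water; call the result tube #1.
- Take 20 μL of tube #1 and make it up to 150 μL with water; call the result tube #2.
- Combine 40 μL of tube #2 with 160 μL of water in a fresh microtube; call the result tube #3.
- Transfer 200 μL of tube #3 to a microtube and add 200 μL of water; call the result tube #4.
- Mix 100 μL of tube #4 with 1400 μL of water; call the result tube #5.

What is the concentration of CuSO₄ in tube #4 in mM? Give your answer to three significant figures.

0.556 mM

Step 1: 40 μL brought to 240 μL → factor 240/40 = 6
Step 2: 20 μL brought to 150 μL → factor 150/20 = 7.5
Step 3: 40 μL + 160 μL = 200 μL total → factor 200/40 = 5
Step 4: 200 μL + 200 μL = 400 μL total → factor 400/200 = 2
Dilution factor through tube #4 = 6 × 7.5 × 5 × 2 = 450
[tube #4] = 0.250 M / 450 = 0.0005556 M = 0.556 mM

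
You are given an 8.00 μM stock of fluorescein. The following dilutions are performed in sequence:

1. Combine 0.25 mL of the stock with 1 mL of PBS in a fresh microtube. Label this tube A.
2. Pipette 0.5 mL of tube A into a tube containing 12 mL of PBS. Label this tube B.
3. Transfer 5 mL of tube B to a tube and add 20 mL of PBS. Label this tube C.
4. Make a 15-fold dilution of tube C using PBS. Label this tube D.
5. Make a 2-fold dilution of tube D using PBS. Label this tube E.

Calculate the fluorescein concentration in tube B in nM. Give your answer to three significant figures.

Step 1: 0.25 mL + 1 mL = 1.25 mL total → factor 1.25/0.25 = 5
Step 2: 0.5 mL + 12 mL = 12.5 mL total → factor 12.5/0.5 = 25
Dilution factor through tube B = 5 × 25 = 125
[tube B] = 8.00 μM / 125 = 0.06400 μM = 64.0 nM

64.0 nM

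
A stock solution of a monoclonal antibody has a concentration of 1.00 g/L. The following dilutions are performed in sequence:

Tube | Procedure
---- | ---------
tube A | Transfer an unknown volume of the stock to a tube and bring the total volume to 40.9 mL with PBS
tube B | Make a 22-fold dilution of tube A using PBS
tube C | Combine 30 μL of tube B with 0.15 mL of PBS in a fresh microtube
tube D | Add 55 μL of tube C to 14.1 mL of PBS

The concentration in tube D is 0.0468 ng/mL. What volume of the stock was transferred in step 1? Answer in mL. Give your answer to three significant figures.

Step 1: v brought to 40.9 mL → factor = 40.9 mL/v
Step 2: 22-fold → factor 22
Step 3: 30 μL + 0.15 mL = 180 μL total → factor 180/30 = 6
Step 4: 55 μL + 14.1 mL = 14155 μL total → factor 14155/55 = 257.36
Product of known-step factors = 33972
Overall factor = 1.00 g/L / (0.0468 ng/mL) = 2.1368 × 10^7
Step-1 factor = 2.1368 × 10^7 / 33972 = 628.97
v = 40.9 mL / 628.97 = 0.0650 mL

0.0650 mL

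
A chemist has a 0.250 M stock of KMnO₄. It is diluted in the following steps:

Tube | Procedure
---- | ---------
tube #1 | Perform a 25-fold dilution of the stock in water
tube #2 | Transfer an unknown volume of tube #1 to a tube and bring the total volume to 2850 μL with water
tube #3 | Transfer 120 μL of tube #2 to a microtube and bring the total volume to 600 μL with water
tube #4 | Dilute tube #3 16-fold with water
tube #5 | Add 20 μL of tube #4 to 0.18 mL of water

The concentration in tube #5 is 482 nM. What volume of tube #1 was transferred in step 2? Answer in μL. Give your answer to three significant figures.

110 μL

Step 1: 25-fold → factor 25
Step 2: v brought to 2850 μL → factor = 2850 μL/v
Step 3: 120 μL brought to 600 μL → factor 600/120 = 5
Step 4: 16-fold → factor 16
Step 5: 20 μL + 0.18 mL = 200 μL total → factor 200/20 = 10
Product of known-step factors = 20000
Overall factor = 0.250 M / (482 nM) = 5.1867 × 10^5
Step-2 factor = 5.1867 × 10^5 / 20000 = 25.934
v = 2850 μL / 25.934 = 110 μL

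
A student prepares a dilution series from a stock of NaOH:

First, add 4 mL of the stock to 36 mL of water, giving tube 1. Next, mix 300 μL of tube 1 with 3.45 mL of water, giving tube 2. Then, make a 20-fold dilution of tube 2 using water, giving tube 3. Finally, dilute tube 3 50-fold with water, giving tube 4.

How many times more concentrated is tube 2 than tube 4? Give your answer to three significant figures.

1.00 × 10^3

Step 1: 4 mL + 36 mL = 40 mL total → factor 40/4 = 10
Step 2: 300 μL + 3.45 mL = 3750 μL total → factor 3750/300 = 12.5
Step 3: 20-fold → factor 20
Step 4: 50-fold → factor 50
Dilution factor to tube 2 = 125; to tube 4 = 1.25 × 10^5
[tube 2]/[tube 4] = (factor to tube 4)/(factor to tube 2) = 1.25 × 10^5/125 = 1.00 × 10^3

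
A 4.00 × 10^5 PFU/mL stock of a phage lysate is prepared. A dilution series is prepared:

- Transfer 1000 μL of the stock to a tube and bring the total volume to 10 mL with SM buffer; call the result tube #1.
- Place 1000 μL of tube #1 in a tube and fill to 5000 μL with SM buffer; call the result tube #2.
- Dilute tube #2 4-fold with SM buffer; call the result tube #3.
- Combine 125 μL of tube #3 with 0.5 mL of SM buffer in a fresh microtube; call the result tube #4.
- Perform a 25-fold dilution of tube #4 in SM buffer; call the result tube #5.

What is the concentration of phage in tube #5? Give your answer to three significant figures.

16.0 PFU/mL

Step 1: 1000 μL brought to 10 mL → factor 10000/1000 = 10
Step 2: 1000 μL brought to 5000 μL → factor 5000/1000 = 5
Step 3: 4-fold → factor 4
Step 4: 125 μL + 0.5 mL = 625 μL total → factor 625/125 = 5
Step 5: 25-fold → factor 25
Overall dilution factor = 10 × 5 × 4 × 5 × 25 = 25000
Final = 4.00 × 10^5 PFU/mL / 25000 = 16.0 PFU/mL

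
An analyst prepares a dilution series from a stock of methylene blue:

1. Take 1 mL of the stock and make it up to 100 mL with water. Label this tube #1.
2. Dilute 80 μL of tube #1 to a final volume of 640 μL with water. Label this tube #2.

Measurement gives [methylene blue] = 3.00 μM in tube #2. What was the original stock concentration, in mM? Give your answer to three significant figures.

2.40 mM

Step 1: 1 mL brought to 100 mL → factor 100/1 = 100
Step 2: 80 μL brought to 640 μL → factor 640/80 = 8
Overall dilution factor = 100 × 8 = 800
Stock = 3.00 μM × 800 = 2400 μM = 2.40 mM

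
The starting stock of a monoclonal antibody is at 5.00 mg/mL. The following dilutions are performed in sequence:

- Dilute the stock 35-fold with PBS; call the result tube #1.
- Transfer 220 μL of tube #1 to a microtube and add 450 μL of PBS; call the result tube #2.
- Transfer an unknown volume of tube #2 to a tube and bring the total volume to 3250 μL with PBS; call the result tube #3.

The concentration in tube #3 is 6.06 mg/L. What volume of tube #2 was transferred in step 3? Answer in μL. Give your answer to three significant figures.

Step 1: 35-fold → factor 35
Step 2: 220 μL + 450 μL = 670 μL total → factor 670/220 = 3.0455
Step 3: v brought to 3250 μL → factor = 3250 μL/v
Product of known-step factors = 106.59
Overall factor = 5.00 mg/mL / (6.06 mg/L) = 825.08
Step-3 factor = 825.08 / 106.59 = 7.7406
v = 3250 μL / 7.7406 = 420 μL

420 μL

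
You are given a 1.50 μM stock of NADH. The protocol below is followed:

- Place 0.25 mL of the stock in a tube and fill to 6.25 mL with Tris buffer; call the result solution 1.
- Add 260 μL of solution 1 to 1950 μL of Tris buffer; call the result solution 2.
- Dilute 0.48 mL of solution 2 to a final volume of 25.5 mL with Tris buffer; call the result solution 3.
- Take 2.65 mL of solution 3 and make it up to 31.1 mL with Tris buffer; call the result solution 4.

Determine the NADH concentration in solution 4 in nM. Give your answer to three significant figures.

Step 1: 0.25 mL brought to 6.25 mL → factor 6.25/0.25 = 25
Step 2: 260 μL + 1950 μL = 2210 μL total → factor 2210/260 = 8.5
Step 3: 0.48 mL brought to 25.5 mL → factor 25.5/0.48 = 53.125
Step 4: 2.65 mL brought to 31.1 mL → factor 31.1/2.65 = 11.736
Overall dilution factor = 25 × 8.5 × 53.125 × 11.736 = 1.3249 × 10^5
Final = 1.50 μM / 1.3249 × 10^5 = 1.132 × 10^-5 μM = 0.0113 nM

0.0113 nM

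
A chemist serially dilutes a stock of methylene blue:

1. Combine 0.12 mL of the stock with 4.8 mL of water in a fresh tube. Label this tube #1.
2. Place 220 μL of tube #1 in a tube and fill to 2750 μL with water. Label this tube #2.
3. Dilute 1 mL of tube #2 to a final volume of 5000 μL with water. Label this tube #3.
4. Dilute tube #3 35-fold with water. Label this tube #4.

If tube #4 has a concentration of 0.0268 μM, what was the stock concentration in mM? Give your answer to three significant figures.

2.40 mM

Step 1: 0.12 mL + 4.8 mL = 4.92 mL total → factor 4.92/0.12 = 41
Step 2: 220 μL brought to 2750 μL → factor 2750/220 = 12.5
Step 3: 1 mL brought to 5000 μL → factor 5/1 = 5
Step 4: 35-fold → factor 35
Overall dilution factor = 41 × 12.5 × 5 × 35 = 89688
Stock = 0.0268 μM × 89688 = 2404 μM = 2.40 mM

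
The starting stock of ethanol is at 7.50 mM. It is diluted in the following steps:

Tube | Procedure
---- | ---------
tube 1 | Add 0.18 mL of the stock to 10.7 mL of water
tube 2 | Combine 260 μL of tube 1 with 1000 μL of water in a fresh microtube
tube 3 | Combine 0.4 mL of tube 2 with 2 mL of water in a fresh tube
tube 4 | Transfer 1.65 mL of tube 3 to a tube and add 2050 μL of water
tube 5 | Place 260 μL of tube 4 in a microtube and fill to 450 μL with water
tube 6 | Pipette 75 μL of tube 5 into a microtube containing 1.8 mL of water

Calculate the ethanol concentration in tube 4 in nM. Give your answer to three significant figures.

1.90 × 10^3 nM

Step 1: 0.18 mL + 10.7 mL = 10.88 mL total → factor 10.88/0.18 = 60.444
Step 2: 260 μL + 1000 μL = 1260 μL total → factor 1260/260 = 4.8462
Step 3: 0.4 mL + 2 mL = 2.4 mL total → factor 2.4/0.4 = 6
Step 4: 1.65 mL + 2050 μL = 3.7 mL total → factor 3.7/1.65 = 2.2424
Dilution factor through tube 4 = 60.444 × 4.8462 × 6 × 2.2424 = 3941.1
[tube 4] = 7.50 mM / 3941.1 = 0.001903 mM = 1.90 × 10^3 nM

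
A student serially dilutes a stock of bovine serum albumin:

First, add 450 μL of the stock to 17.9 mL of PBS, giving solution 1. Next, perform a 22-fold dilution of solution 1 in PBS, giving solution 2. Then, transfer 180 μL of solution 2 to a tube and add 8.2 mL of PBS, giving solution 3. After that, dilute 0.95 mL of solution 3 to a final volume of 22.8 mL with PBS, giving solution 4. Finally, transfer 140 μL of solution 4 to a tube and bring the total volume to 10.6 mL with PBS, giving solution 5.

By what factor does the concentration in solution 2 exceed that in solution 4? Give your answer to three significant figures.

Step 1: 450 μL + 17.9 mL = 18350 μL total → factor 18350/450 = 40.778
Step 2: 22-fold → factor 22
Step 3: 180 μL + 8.2 mL = 8380 μL total → factor 8380/180 = 46.556
Step 4: 0.95 mL brought to 22.8 mL → factor 22.8/0.95 = 24
Dilution factor to solution 2 = 897.11; to solution 4 = 1.0024 × 10^6
[solution 2]/[solution 4] = (factor to solution 4)/(factor to solution 2) = 1.0024 × 10^6/897.11 = 1.12 × 10^3

1.12 × 10^3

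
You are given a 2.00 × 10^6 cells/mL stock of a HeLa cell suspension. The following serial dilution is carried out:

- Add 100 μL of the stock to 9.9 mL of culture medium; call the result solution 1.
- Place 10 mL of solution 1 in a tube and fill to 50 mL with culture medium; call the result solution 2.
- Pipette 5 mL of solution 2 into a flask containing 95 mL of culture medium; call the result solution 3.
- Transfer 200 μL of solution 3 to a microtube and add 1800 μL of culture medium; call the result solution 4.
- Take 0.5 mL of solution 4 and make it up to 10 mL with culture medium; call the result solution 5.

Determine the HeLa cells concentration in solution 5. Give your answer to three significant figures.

1.00 cells/mL

Step 1: 100 μL + 9.9 mL = 10000 μL total → factor 10000/100 = 100
Step 2: 10 mL brought to 50 mL → factor 50/10 = 5
Step 3: 5 mL + 95 mL = 100 mL total → factor 100/5 = 20
Step 4: 200 μL + 1800 μL = 2000 μL total → factor 2000/200 = 10
Step 5: 0.5 mL brought to 10 mL → factor 10/0.5 = 20
Overall dilution factor = 100 × 5 × 20 × 10 × 20 = 2 × 10^6
Final = 2.00 × 10^6 cells/mL / 2 × 10^6 = 1.00 cells/mL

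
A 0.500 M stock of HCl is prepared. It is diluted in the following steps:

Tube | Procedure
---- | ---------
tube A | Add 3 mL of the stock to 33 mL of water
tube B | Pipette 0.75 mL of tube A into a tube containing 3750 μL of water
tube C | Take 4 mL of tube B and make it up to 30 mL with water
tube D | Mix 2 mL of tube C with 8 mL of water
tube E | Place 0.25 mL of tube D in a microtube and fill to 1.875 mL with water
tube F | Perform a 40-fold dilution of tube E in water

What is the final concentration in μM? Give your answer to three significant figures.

0.617 μM

Step 1: 3 mL + 33 mL = 36 mL total → factor 36/3 = 12
Step 2: 0.75 mL + 3750 μL = 4.5 mL total → factor 4.5/0.75 = 6
Step 3: 4 mL brought to 30 mL → factor 30/4 = 7.5
Step 4: 2 mL + 8 mL = 10 mL total → factor 10/2 = 5
Step 5: 0.25 mL brought to 1.875 mL → factor 1.875/0.25 = 7.5
Step 6: 40-fold → factor 40
Overall dilution factor = 12 × 6 × 7.5 × 5 × 7.5 × 40 = 8.1 × 10^5
Final = 0.500 M / 8.1 × 10^5 = 6.173 × 10^-7 M = 0.617 μM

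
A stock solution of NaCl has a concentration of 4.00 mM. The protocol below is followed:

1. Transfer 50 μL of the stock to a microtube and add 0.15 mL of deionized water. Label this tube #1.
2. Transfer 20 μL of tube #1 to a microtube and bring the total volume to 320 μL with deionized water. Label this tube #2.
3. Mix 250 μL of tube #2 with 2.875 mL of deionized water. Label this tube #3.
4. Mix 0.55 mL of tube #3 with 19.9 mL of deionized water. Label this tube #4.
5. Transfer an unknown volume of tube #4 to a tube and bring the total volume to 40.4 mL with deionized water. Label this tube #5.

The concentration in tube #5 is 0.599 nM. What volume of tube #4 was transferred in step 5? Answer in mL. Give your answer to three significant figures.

Step 1: 50 μL + 0.15 mL = 200 μL total → factor 200/50 = 4
Step 2: 20 μL brought to 320 μL → factor 320/20 = 16
Step 3: 250 μL + 2.875 mL = 3125 μL total → factor 3125/250 = 12.5
Step 4: 0.55 mL + 19.9 mL = 20.45 mL total → factor 20.45/0.55 = 37.182
Step 5: v brought to 40.4 mL → factor = 40.4 mL/v
Product of known-step factors = 29745
Overall factor = 4.00 mM / (0.599 nM) = 6.6778 × 10^6
Step-5 factor = 6.6778 × 10^6 / 29745 = 224.5
v = 40.4 mL / 224.5 = 0.180 mL

0.180 mL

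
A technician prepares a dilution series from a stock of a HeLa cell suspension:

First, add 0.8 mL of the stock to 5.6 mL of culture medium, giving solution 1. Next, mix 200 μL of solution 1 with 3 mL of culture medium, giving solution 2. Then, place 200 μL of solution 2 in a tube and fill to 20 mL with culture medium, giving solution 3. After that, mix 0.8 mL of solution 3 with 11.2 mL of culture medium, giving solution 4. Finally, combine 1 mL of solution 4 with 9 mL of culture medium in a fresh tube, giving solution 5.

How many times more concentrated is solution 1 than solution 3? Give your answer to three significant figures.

Step 1: 0.8 mL + 5.6 mL = 6.4 mL total → factor 6.4/0.8 = 8
Step 2: 200 μL + 3 mL = 3200 μL total → factor 3200/200 = 16
Step 3: 200 μL brought to 20 mL → factor 20000/200 = 100
Dilution factor to solution 1 = 8; to solution 3 = 12800
[solution 1]/[solution 3] = (factor to solution 3)/(factor to solution 1) = 12800/8 = 1.60 × 10^3

1.60 × 10^3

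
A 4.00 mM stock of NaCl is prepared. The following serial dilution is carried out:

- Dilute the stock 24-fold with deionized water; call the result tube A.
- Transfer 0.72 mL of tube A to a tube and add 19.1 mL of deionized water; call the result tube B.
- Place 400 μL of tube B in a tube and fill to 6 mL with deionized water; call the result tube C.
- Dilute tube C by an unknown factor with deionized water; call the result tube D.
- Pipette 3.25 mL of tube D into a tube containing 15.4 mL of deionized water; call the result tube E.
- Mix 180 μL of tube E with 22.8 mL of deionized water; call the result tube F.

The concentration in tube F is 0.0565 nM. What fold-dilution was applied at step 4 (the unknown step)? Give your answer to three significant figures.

9.75-fold

Step 1: 24-fold → factor 24
Step 2: 0.72 mL + 19.1 mL = 19.82 mL total → factor 19.82/0.72 = 27.528
Step 3: 400 μL brought to 6 mL → factor 6000/400 = 15
Step 4: unknown factor x
Step 5: 3.25 mL + 15.4 mL = 18.65 mL total → factor 18.65/3.25 = 5.7385
Step 6: 180 μL + 22.8 mL = 22980 μL total → factor 22980/180 = 127.67
Product of known-step factors = 7.2602 × 10^6
Overall factor = 4.00 mM / (0.0565 nM) = 7.0796 × 10^7
x = 7.0796 × 10^7 / 7.2602 × 10^6 = 9.75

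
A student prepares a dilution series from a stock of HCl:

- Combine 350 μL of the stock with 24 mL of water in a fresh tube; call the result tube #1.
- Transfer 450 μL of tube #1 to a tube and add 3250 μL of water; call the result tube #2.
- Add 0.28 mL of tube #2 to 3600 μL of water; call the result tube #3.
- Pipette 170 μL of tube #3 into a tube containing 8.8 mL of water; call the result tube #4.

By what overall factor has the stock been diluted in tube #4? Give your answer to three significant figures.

Step 1: 350 μL + 24 mL = 24350 μL total → factor 24350/350 = 69.571
Step 2: 450 μL + 3250 μL = 3700 μL total → factor 3700/450 = 8.2222
Step 3: 0.28 mL + 3600 μL = 3.88 mL total → factor 3.88/0.28 = 13.857
Step 4: 170 μL + 8.8 mL = 8970 μL total → factor 8970/170 = 52.765
Overall dilution factor = 69.571 × 8.2222 × 13.857 × 52.765 = 4.1825 × 10^5

4.18 × 10^5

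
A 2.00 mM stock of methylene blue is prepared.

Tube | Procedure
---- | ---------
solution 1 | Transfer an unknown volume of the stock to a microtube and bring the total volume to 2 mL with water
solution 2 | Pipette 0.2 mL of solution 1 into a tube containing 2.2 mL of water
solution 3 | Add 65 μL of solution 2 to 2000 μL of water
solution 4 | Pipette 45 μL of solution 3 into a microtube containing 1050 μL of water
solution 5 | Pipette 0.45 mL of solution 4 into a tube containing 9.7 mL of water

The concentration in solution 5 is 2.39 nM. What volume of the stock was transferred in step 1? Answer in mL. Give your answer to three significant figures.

Step 1: v brought to 2 mL → factor = 2 mL/v
Step 2: 0.2 mL + 2.2 mL = 2.4 mL total → factor 2.4/0.2 = 12
Step 3: 65 μL + 2000 μL = 2065 μL total → factor 2065/65 = 31.769
Step 4: 45 μL + 1050 μL = 1095 μL total → factor 1095/45 = 24.333
Step 5: 0.45 mL + 9.7 mL = 10.15 mL total → factor 10.15/0.45 = 22.556
Product of known-step factors = 2.0924 × 10^5
Overall factor = 2.00 mM / (2.39 nM) = 8.3682 × 10^5
Step-1 factor = 8.3682 × 10^5 / 2.0924 × 10^5 = 3.9993
v = 2 mL / 3.9993 = 0.500 mL

0.500 mL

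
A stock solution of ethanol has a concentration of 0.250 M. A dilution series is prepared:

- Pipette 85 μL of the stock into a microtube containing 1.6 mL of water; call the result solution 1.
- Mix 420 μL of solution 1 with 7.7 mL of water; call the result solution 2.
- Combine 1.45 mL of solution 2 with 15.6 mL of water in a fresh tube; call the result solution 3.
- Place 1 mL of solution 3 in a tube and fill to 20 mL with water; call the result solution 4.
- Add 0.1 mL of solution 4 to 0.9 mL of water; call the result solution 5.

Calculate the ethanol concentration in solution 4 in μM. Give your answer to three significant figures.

Step 1: 85 μL + 1.6 mL = 1685 μL total → factor 1685/85 = 19.824
Step 2: 420 μL + 7.7 mL = 8120 μL total → factor 8120/420 = 19.333
Step 3: 1.45 mL + 15.6 mL = 17.05 mL total → factor 17.05/1.45 = 11.759
Step 4: 1 mL brought to 20 mL → factor 20/1 = 20
Dilution factor through solution 4 = 19.824 × 19.333 × 11.759 × 20 = 90131
[solution 4] = 0.250 M / 90131 = 2.774 × 10^-6 M = 2.77 μM

2.77 μM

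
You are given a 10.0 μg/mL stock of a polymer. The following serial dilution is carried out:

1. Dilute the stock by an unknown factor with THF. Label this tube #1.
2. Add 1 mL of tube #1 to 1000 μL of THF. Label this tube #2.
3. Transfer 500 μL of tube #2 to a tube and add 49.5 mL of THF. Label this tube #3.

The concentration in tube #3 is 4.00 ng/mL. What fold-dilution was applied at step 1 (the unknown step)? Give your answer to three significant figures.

Step 1: unknown factor x
Step 2: 1 mL + 1000 μL = 2 mL total → factor 2/1 = 2
Step 3: 500 μL + 49.5 mL = 50000 μL total → factor 50000/500 = 100
Product of known-step factors = 200
Overall factor = 10.0 μg/mL / (4.00 ng/mL) = 2500
x = 2500 / 200 = 12.5

12.5-fold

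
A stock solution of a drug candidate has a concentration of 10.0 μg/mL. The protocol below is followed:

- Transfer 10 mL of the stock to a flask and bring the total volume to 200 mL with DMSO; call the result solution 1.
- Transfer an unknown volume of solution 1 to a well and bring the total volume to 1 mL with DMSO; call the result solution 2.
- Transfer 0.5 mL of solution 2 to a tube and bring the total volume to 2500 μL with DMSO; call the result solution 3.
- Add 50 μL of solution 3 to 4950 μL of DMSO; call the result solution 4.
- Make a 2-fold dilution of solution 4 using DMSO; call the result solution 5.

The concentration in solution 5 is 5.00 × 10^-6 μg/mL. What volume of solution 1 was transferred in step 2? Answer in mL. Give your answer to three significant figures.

Step 1: 10 mL brought to 200 mL → factor 200/10 = 20
Step 2: v brought to 1 mL → factor = 1 mL/v
Step 3: 0.5 mL brought to 2500 μL → factor 2.5/0.5 = 5
Step 4: 50 μL + 4950 μL = 5000 μL total → factor 5000/50 = 100
Step 5: 2-fold → factor 2
Product of known-step factors = 20000
Overall factor = 10.0 μg/mL / (5.00 × 10^-6 μg/mL) = 2 × 10^6
Step-2 factor = 2 × 10^6 / 20000 = 100
v = 1 mL / 100 = 0.0100 mL

0.0100 mL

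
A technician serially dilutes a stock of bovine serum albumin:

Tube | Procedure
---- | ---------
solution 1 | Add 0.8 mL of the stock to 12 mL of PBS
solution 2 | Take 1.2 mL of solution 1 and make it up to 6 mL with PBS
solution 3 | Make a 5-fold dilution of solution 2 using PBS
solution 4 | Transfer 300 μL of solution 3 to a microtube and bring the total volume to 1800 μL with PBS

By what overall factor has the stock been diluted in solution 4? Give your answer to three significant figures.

2.40 × 10^3

Step 1: 0.8 mL + 12 mL = 12.8 mL total → factor 12.8/0.8 = 16
Step 2: 1.2 mL brought to 6 mL → factor 6/1.2 = 5
Step 3: 5-fold → factor 5
Step 4: 300 μL brought to 1800 μL → factor 1800/300 = 6
Overall dilution factor = 16 × 5 × 5 × 6 = 2400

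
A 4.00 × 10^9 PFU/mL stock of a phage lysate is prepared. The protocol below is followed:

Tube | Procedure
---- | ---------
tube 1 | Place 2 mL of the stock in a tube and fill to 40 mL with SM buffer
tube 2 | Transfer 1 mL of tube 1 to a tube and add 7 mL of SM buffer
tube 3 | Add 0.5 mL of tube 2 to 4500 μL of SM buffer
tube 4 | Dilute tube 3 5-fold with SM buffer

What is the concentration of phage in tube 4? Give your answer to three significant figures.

Step 1: 2 mL brought to 40 mL → factor 40/2 = 20
Step 2: 1 mL + 7 mL = 8 mL total → factor 8/1 = 8
Step 3: 0.5 mL + 4500 μL = 5 mL total → factor 5/0.5 = 10
Step 4: 5-fold → factor 5
Overall dilution factor = 20 × 8 × 10 × 5 = 8000
Final = 4.00 × 10^9 PFU/mL / 8000 = 5.00 × 10^5 PFU/mL

5.00 × 10^5 PFU/mL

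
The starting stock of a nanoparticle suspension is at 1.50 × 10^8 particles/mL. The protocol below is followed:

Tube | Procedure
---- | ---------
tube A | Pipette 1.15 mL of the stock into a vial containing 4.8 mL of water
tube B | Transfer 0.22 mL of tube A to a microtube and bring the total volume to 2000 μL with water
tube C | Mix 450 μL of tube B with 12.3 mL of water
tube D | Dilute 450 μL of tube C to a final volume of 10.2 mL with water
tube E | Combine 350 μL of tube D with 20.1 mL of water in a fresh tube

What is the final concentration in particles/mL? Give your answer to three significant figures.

85.0 particles/mL

Step 1: 1.15 mL + 4.8 mL = 5.95 mL total → factor 5.95/1.15 = 5.1739
Step 2: 0.22 mL brought to 2000 μL → factor 2/0.22 = 9.0909
Step 3: 450 μL + 12.3 mL = 12750 μL total → factor 12750/450 = 28.333
Step 4: 450 μL brought to 10.2 mL → factor 10200/450 = 22.667
Step 5: 350 μL + 20.1 mL = 20450 μL total → factor 20450/350 = 58.429
Overall dilution factor = 5.1739 × 9.0909 × 28.333 × 22.667 × 58.429 = 1.765 × 10^6
Final = 1.50 × 10^8 particles/mL / 1.765 × 10^6 = 85.0 particles/mL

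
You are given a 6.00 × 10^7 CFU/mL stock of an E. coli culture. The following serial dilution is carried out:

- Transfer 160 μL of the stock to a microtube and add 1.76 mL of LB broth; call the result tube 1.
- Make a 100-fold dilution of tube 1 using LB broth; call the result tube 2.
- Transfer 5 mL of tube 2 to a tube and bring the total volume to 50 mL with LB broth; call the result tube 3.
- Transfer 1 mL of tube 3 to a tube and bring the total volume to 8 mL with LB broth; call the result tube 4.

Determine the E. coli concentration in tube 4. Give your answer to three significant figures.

625 CFU/mL

Step 1: 160 μL + 1.76 mL = 1920 μL total → factor 1920/160 = 12
Step 2: 100-fold → factor 100
Step 3: 5 mL brought to 50 mL → factor 50/5 = 10
Step 4: 1 mL brought to 8 mL → factor 8/1 = 8
Overall dilution factor = 12 × 100 × 10 × 8 = 96000
Final = 6.00 × 10^7 CFU/mL / 96000 = 625 CFU/mL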